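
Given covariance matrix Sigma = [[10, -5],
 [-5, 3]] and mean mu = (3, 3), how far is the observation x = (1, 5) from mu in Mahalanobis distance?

Step 1 — centre the observation: (x - mu) = (-2, 2).

Step 2 — invert Sigma. det(Sigma) = 10·3 - (-5)² = 5.
  Sigma^{-1} = (1/det) · [[d, -b], [-b, a]] = [[0.6, 1],
 [1, 2]].

Step 3 — form the quadratic (x - mu)^T · Sigma^{-1} · (x - mu):
  Sigma^{-1} · (x - mu) = (0.8, 2).
  (x - mu)^T · [Sigma^{-1} · (x - mu)] = (-2)·(0.8) + (2)·(2) = 2.4.

Step 4 — take square root: d = √(2.4) ≈ 1.5492.

d(x, mu) = √(2.4) ≈ 1.5492


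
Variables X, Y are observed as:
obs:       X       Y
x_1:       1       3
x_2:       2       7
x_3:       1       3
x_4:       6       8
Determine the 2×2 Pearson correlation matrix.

Step 1 — column means:
  mean(X) = (1 + 2 + 1 + 6) / 4 = 10/4 = 2.5
  mean(Y) = (3 + 7 + 3 + 8) / 4 = 21/4 = 5.25

Step 2 — sample variances and covariances s[i,j] = (1/(n-1)) · Σ_k (x_{k,i} - mean_i) · (x_{k,j} - mean_j), with n-1 = 3:
  s[X,X] = ((-1.5)·(-1.5) + (-0.5)·(-0.5) + (-1.5)·(-1.5) + (3.5)·(3.5)) / 3 = 17/3 = 5.6667
  s[X,Y] = ((-1.5)·(-2.25) + (-0.5)·(1.75) + (-1.5)·(-2.25) + (3.5)·(2.75)) / 3 = 15.5/3 = 5.1667
  s[Y,Y] = ((-2.25)·(-2.25) + (1.75)·(1.75) + (-2.25)·(-2.25) + (2.75)·(2.75)) / 3 = 20.75/3 = 6.9167
  Sample standard deviations s_i = √(s[i,i]):
  s(X) = √(5.6667) = 2.3805
  s(Y) = √(6.9167) = 2.63

Step 3 — r_{ij} = s_{ij} / (s_i · s_j):
  r[X,X] = 1 (diagonal).
  r[X,Y] = 5.1667 / (2.3805 · 2.63) = 5.1667 / 6.2605 = 0.8253
  r[Y,Y] = 1 (diagonal).

R is symmetric with unit diagonal. Assembling:

R = [[1, 0.8253],
 [0.8253, 1]]


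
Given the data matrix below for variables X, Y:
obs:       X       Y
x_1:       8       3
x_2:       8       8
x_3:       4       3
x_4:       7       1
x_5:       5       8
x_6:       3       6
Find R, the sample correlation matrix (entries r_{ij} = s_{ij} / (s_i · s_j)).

Step 1 — column means:
  mean(X) = (8 + 8 + 4 + 7 + 5 + 3) / 6 = 35/6 = 5.8333
  mean(Y) = (3 + 8 + 3 + 1 + 8 + 6) / 6 = 29/6 = 4.8333

Step 2 — sample variances and covariances s[i,j] = (1/(n-1)) · Σ_k (x_{k,i} - mean_i) · (x_{k,j} - mean_j), with n-1 = 5:
  s[X,X] = ((2.1667)·(2.1667) + (2.1667)·(2.1667) + (-1.8333)·(-1.8333) + (1.1667)·(1.1667) + (-0.8333)·(-0.8333) + (-2.8333)·(-2.8333)) / 5 = 22.8333/5 = 4.5667
  s[X,Y] = ((2.1667)·(-1.8333) + (2.1667)·(3.1667) + (-1.8333)·(-1.8333) + (1.1667)·(-3.8333) + (-0.8333)·(3.1667) + (-2.8333)·(1.1667)) / 5 = -4.1667/5 = -0.8333
  s[Y,Y] = ((-1.8333)·(-1.8333) + (3.1667)·(3.1667) + (-1.8333)·(-1.8333) + (-3.8333)·(-3.8333) + (3.1667)·(3.1667) + (1.1667)·(1.1667)) / 5 = 42.8333/5 = 8.5667
  Sample standard deviations s_i = √(s[i,i]):
  s(X) = √(4.5667) = 2.137
  s(Y) = √(8.5667) = 2.9269

Step 3 — r_{ij} = s_{ij} / (s_i · s_j):
  r[X,X] = 1 (diagonal).
  r[X,Y] = -0.8333 / (2.137 · 2.9269) = -0.8333 / 6.2547 = -0.1332
  r[Y,Y] = 1 (diagonal).

R is symmetric with unit diagonal. Assembling:

R = [[1, -0.1332],
 [-0.1332, 1]]


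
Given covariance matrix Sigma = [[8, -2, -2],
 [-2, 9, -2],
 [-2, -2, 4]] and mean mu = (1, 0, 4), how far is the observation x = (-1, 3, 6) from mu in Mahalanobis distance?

Step 1 — centre the observation: (x - mu) = (-2, 3, 2).

Step 2 — invert Sigma (cofactor / det for 3×3, or solve directly):
  Sigma^{-1} = [[0.1702, 0.0638, 0.117],
 [0.0638, 0.1489, 0.1064],
 [0.117, 0.1064, 0.3617]].

Step 3 — form the quadratic (x - mu)^T · Sigma^{-1} · (x - mu):
  Sigma^{-1} · (x - mu) = (0.0851, 0.5319, 0.8085).
  (x - mu)^T · [Sigma^{-1} · (x - mu)] = (-2)·(0.0851) + (3)·(0.5319) + (2)·(0.8085) = 3.0426.

Step 4 — take square root: d = √(3.0426) ≈ 1.7443.

d(x, mu) = √(3.0426) ≈ 1.7443


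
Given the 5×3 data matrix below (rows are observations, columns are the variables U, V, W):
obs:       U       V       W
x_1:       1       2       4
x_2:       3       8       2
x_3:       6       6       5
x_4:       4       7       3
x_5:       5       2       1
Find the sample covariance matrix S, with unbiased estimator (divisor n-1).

Step 1 — column means:
  mean(U) = (1 + 3 + 6 + 4 + 5) / 5 = 19/5 = 3.8
  mean(V) = (2 + 8 + 6 + 7 + 2) / 5 = 25/5 = 5
  mean(W) = (4 + 2 + 5 + 3 + 1) / 5 = 15/5 = 3

Step 2 — sample covariance S[i,j] = (1/(n-1)) · Σ_k (x_{k,i} - mean_i) · (x_{k,j} - mean_j), with n-1 = 4.
  S[U,U] = ((-2.8)·(-2.8) + (-0.8)·(-0.8) + (2.2)·(2.2) + (0.2)·(0.2) + (1.2)·(1.2)) / 4 = 14.8/4 = 3.7
  S[U,V] = ((-2.8)·(-3) + (-0.8)·(3) + (2.2)·(1) + (0.2)·(2) + (1.2)·(-3)) / 4 = 5/4 = 1.25
  S[U,W] = ((-2.8)·(1) + (-0.8)·(-1) + (2.2)·(2) + (0.2)·(0) + (1.2)·(-2)) / 4 = 0/4 = 0
  S[V,V] = ((-3)·(-3) + (3)·(3) + (1)·(1) + (2)·(2) + (-3)·(-3)) / 4 = 32/4 = 8
  S[V,W] = ((-3)·(1) + (3)·(-1) + (1)·(2) + (2)·(0) + (-3)·(-2)) / 4 = 2/4 = 0.5
  S[W,W] = ((1)·(1) + (-1)·(-1) + (2)·(2) + (0)·(0) + (-2)·(-2)) / 4 = 10/4 = 2.5

S is symmetric (S[j,i] = S[i,j]). Assembling:

S = [[3.7, 1.25, 0],
 [1.25, 8, 0.5],
 [0, 0.5, 2.5]]


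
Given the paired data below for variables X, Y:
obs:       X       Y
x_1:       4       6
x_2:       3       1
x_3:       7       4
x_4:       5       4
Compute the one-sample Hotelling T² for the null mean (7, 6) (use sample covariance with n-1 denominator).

Step 1 — sample mean vector:
  mean(X) = (4 + 3 + 7 + 5) / 4 = 19/4 = 4.75
  mean(Y) = (6 + 1 + 4 + 4) / 4 = 15/4 = 3.75
  x̄ = (4.75, 3.75),  deviation x̄ - mu_0 = (4.75, 3.75) - (7, 6) = (-2.25, -2.25).

Step 2 — sample covariance matrix, S[i,j] = (1/(n-1)) · Σ_k (x_{k,i} - mean_i) · (x_{k,j} - mean_j), divisor n-1 = 3:
  S[X,X] = ((-0.75)·(-0.75) + (-1.75)·(-1.75) + (2.25)·(2.25) + (0.25)·(0.25)) / 3 = 8.75/3 = 2.9167
  S[X,Y] = ((-0.75)·(2.25) + (-1.75)·(-2.75) + (2.25)·(0.25) + (0.25)·(0.25)) / 3 = 3.75/3 = 1.25
  S[Y,Y] = ((2.25)·(2.25) + (-2.75)·(-2.75) + (0.25)·(0.25) + (0.25)·(0.25)) / 3 = 12.75/3 = 4.25
  S = [[2.9167, 1.25],
 [1.25, 4.25]].

Step 3 — invert S. det(S) = 2.9167·4.25 - (1.25)² = 10.8333.
  S^{-1} = (1/det) · [[d, -b], [-b, a]] = [[0.3923, -0.1154],
 [-0.1154, 0.2692]].

Step 4 — quadratic form (x̄ - mu_0)^T · S^{-1} · (x̄ - mu_0):
  S^{-1} · (x̄ - mu_0) = (-0.6231, -0.3462),
  (x̄ - mu_0)^T · [...] = (-2.25)·(-0.6231) + (-2.25)·(-0.3462) = 2.1808.

Step 5 — scale by n: T² = 4 · 2.1808 = 8.7231.

T² ≈ 8.7231


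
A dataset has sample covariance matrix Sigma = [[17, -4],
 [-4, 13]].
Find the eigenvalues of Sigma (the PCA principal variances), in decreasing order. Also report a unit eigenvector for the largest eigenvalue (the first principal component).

Step 1 — characteristic polynomial of 2×2 Sigma:
  det(Sigma - λI) = λ² - trace · λ + det = 0.
  trace = 17 + 13 = 30, det = 17·13 - (-4)² = 205.
Step 2 — discriminant:
  Δ = trace² - 4·det = 900 - 820 = 80.
Step 3 — eigenvalues:
  λ = (trace ± √Δ)/2 = (30 ± 8.9443)/2,
  λ_1 = 19.4721,  λ_2 = 10.5279.

Step 4 — unit eigenvector for λ_1: solve (Sigma - λ_1 I)v = 0. First row:
  (17 - 19.4721)·v_x + (-4)·v_y = 0, i.e. (-2.4721)·v_x + (-4)·v_y = 0,
  so v ∝ (b, λ_1 - a) = (-4, 2.4721); multiply by -1 so the first entry is positive: u = (4, -2.4721).
  ||u|| = √((4)² + (-2.4721)²) = √(22.1115) ≈ 4.7023,
  v_1 = u/||u|| ≈ (0.8507, -0.5257) (||v_1|| = 1).

λ_1 = 19.4721,  λ_2 = 10.5279;  v_1 ≈ (0.8507, -0.5257)


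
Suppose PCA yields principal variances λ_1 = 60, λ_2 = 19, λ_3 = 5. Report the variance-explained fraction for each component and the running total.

Step 1 — total variance = trace(Sigma) = Σ λ_i = 60 + 19 + 5 = 84.

Step 2 — fraction explained by component i = λ_i / Σ λ:
  PC1: 60/84 = 0.7143
  PC2: 19/84 = 0.2262
  PC3: 5/84 = 0.0595

Step 3 — cumulative fraction after k components = (λ_1 + ... + λ_k) / Σ λ:
  k = 1: 60/84 = 0.7143
  k = 2: (60 + 19)/84 = 79/84 = 0.9405
  k = 3: (60 + 19 + 5)/84 = 84/84 = 1

Summary (fraction, with percent):

explained: PC1 0.7143 (71.43%), PC2 0.2262 (22.62%), PC3 0.0595 (5.95%);  cumulative: 0.7143, 0.9405, 1


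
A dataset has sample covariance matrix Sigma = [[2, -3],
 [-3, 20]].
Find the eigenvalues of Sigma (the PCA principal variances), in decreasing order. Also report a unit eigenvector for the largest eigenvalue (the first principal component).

Step 1 — characteristic polynomial of 2×2 Sigma:
  det(Sigma - λI) = λ² - trace · λ + det = 0.
  trace = 2 + 20 = 22, det = 2·20 - (-3)² = 31.
Step 2 — discriminant:
  Δ = trace² - 4·det = 484 - 124 = 360.
Step 3 — eigenvalues:
  λ = (trace ± √Δ)/2 = (22 ± 18.9737)/2,
  λ_1 = 20.4868,  λ_2 = 1.5132.

Step 4 — unit eigenvector for λ_1: solve (Sigma - λ_1 I)v = 0. First row:
  (2 - 20.4868)·v_x + (-3)·v_y = 0, i.e. (-18.4868)·v_x + (-3)·v_y = 0,
  so v ∝ (b, λ_1 - a) = (-3, 18.4868); multiply by -1 so the first entry is positive: u = (3, -18.4868).
  ||u|| = √((3)² + (-18.4868)²) = √(350.763) ≈ 18.7287,
  v_1 = u/||u|| ≈ (0.1602, -0.9871) (||v_1|| = 1).

λ_1 = 20.4868,  λ_2 = 1.5132;  v_1 ≈ (0.1602, -0.9871)


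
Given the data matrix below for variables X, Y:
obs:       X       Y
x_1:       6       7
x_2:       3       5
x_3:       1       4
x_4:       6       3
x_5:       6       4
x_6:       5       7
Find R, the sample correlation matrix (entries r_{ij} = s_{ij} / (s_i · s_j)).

Step 1 — column means:
  mean(X) = (6 + 3 + 1 + 6 + 6 + 5) / 6 = 27/6 = 4.5
  mean(Y) = (7 + 5 + 4 + 3 + 4 + 7) / 6 = 30/6 = 5

Step 2 — sample variances and covariances s[i,j] = (1/(n-1)) · Σ_k (x_{k,i} - mean_i) · (x_{k,j} - mean_j), with n-1 = 5:
  s[X,X] = ((1.5)·(1.5) + (-1.5)·(-1.5) + (-3.5)·(-3.5) + (1.5)·(1.5) + (1.5)·(1.5) + (0.5)·(0.5)) / 5 = 21.5/5 = 4.3
  s[X,Y] = ((1.5)·(2) + (-1.5)·(0) + (-3.5)·(-1) + (1.5)·(-2) + (1.5)·(-1) + (0.5)·(2)) / 5 = 3/5 = 0.6
  s[Y,Y] = ((2)·(2) + (0)·(0) + (-1)·(-1) + (-2)·(-2) + (-1)·(-1) + (2)·(2)) / 5 = 14/5 = 2.8
  Sample standard deviations s_i = √(s[i,i]):
  s(X) = √(4.3) = 2.0736
  s(Y) = √(2.8) = 1.6733

Step 3 — r_{ij} = s_{ij} / (s_i · s_j):
  r[X,X] = 1 (diagonal).
  r[X,Y] = 0.6 / (2.0736 · 1.6733) = 0.6 / 3.4699 = 0.1729
  r[Y,Y] = 1 (diagonal).

R is symmetric with unit diagonal. Assembling:

R = [[1, 0.1729],
 [0.1729, 1]]


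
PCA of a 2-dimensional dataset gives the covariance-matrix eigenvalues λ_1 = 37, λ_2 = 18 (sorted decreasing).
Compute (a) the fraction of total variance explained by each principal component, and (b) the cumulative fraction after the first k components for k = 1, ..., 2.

Step 1 — total variance = trace(Sigma) = Σ λ_i = 37 + 18 = 55.

Step 2 — fraction explained by component i = λ_i / Σ λ:
  PC1: 37/55 = 0.6727
  PC2: 18/55 = 0.3273

Step 3 — cumulative fraction after k components = (λ_1 + ... + λ_k) / Σ λ:
  k = 1: 37/55 = 0.6727
  k = 2: (37 + 18)/55 = 55/55 = 1

Summary (fraction, with percent):

explained: PC1 0.6727 (67.27%), PC2 0.3273 (32.73%);  cumulative: 0.6727, 1


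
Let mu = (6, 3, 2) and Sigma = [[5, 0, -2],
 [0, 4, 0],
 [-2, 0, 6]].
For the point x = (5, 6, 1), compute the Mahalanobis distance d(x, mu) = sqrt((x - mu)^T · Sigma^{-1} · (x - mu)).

Step 1 — centre the observation: (x - mu) = (-1, 3, -1).

Step 2 — invert Sigma (cofactor / det for 3×3, or solve directly):
  Sigma^{-1} = [[0.2308, 0, 0.0769],
 [0, 0.25, 0],
 [0.0769, 0, 0.1923]].

Step 3 — form the quadratic (x - mu)^T · Sigma^{-1} · (x - mu):
  Sigma^{-1} · (x - mu) = (-0.3077, 0.75, -0.2692).
  (x - mu)^T · [Sigma^{-1} · (x - mu)] = (-1)·(-0.3077) + (3)·(0.75) + (-1)·(-0.2692) = 2.8269.

Step 4 — take square root: d = √(2.8269) ≈ 1.6813.

d(x, mu) = √(2.8269) ≈ 1.6813


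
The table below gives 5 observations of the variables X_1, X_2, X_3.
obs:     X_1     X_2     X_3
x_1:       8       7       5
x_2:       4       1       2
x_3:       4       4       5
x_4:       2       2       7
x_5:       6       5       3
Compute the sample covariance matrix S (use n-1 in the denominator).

Step 1 — column means:
  mean(X_1) = (8 + 4 + 4 + 2 + 6) / 5 = 24/5 = 4.8
  mean(X_2) = (7 + 1 + 4 + 2 + 5) / 5 = 19/5 = 3.8
  mean(X_3) = (5 + 2 + 5 + 7 + 3) / 5 = 22/5 = 4.4

Step 2 — sample covariance S[i,j] = (1/(n-1)) · Σ_k (x_{k,i} - mean_i) · (x_{k,j} - mean_j), with n-1 = 4.
  S[X_1,X_1] = ((3.2)·(3.2) + (-0.8)·(-0.8) + (-0.8)·(-0.8) + (-2.8)·(-2.8) + (1.2)·(1.2)) / 4 = 20.8/4 = 5.2
  S[X_1,X_2] = ((3.2)·(3.2) + (-0.8)·(-2.8) + (-0.8)·(0.2) + (-2.8)·(-1.8) + (1.2)·(1.2)) / 4 = 18.8/4 = 4.7
  S[X_1,X_3] = ((3.2)·(0.6) + (-0.8)·(-2.4) + (-0.8)·(0.6) + (-2.8)·(2.6) + (1.2)·(-1.4)) / 4 = -5.6/4 = -1.4
  S[X_2,X_2] = ((3.2)·(3.2) + (-2.8)·(-2.8) + (0.2)·(0.2) + (-1.8)·(-1.8) + (1.2)·(1.2)) / 4 = 22.8/4 = 5.7
  S[X_2,X_3] = ((3.2)·(0.6) + (-2.8)·(-2.4) + (0.2)·(0.6) + (-1.8)·(2.6) + (1.2)·(-1.4)) / 4 = 2.4/4 = 0.6
  S[X_3,X_3] = ((0.6)·(0.6) + (-2.4)·(-2.4) + (0.6)·(0.6) + (2.6)·(2.6) + (-1.4)·(-1.4)) / 4 = 15.2/4 = 3.8

S is symmetric (S[j,i] = S[i,j]). Assembling:

S = [[5.2, 4.7, -1.4],
 [4.7, 5.7, 0.6],
 [-1.4, 0.6, 3.8]]


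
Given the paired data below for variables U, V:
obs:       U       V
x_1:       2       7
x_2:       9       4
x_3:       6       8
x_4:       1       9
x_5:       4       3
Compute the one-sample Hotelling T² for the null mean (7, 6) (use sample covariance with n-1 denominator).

Step 1 — sample mean vector:
  mean(U) = (2 + 9 + 6 + 1 + 4) / 5 = 22/5 = 4.4
  mean(V) = (7 + 4 + 8 + 9 + 3) / 5 = 31/5 = 6.2
  x̄ = (4.4, 6.2),  deviation x̄ - mu_0 = (4.4, 6.2) - (7, 6) = (-2.6, 0.2).

Step 2 — sample covariance matrix, S[i,j] = (1/(n-1)) · Σ_k (x_{k,i} - mean_i) · (x_{k,j} - mean_j), divisor n-1 = 4:
  S[U,U] = ((-2.4)·(-2.4) + (4.6)·(4.6) + (1.6)·(1.6) + (-3.4)·(-3.4) + (-0.4)·(-0.4)) / 4 = 41.2/4 = 10.3
  S[U,V] = ((-2.4)·(0.8) + (4.6)·(-2.2) + (1.6)·(1.8) + (-3.4)·(2.8) + (-0.4)·(-3.2)) / 4 = -17.4/4 = -4.35
  S[V,V] = ((0.8)·(0.8) + (-2.2)·(-2.2) + (1.8)·(1.8) + (2.8)·(2.8) + (-3.2)·(-3.2)) / 4 = 26.8/4 = 6.7
  S = [[10.3, -4.35],
 [-4.35, 6.7]].

Step 3 — invert S. det(S) = 10.3·6.7 - (-4.35)² = 50.0875.
  S^{-1} = (1/det) · [[d, -b], [-b, a]] = [[0.1338, 0.0868],
 [0.0868, 0.2056]].

Step 4 — quadratic form (x̄ - mu_0)^T · S^{-1} · (x̄ - mu_0):
  S^{-1} · (x̄ - mu_0) = (-0.3304, -0.1847),
  (x̄ - mu_0)^T · [...] = (-2.6)·(-0.3304) + (0.2)·(-0.1847) = 0.8222.

Step 5 — scale by n: T² = 5 · 0.8222 = 4.1108.

T² ≈ 4.1108


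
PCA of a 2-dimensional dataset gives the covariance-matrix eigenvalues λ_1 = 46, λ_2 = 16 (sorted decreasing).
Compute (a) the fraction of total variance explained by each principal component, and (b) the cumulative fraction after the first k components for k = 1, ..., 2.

Step 1 — total variance = trace(Sigma) = Σ λ_i = 46 + 16 = 62.

Step 2 — fraction explained by component i = λ_i / Σ λ:
  PC1: 46/62 = 0.7419
  PC2: 16/62 = 0.2581

Step 3 — cumulative fraction after k components = (λ_1 + ... + λ_k) / Σ λ:
  k = 1: 46/62 = 0.7419
  k = 2: (46 + 16)/62 = 62/62 = 1

Summary (fraction, with percent):

explained: PC1 0.7419 (74.19%), PC2 0.2581 (25.81%);  cumulative: 0.7419, 1


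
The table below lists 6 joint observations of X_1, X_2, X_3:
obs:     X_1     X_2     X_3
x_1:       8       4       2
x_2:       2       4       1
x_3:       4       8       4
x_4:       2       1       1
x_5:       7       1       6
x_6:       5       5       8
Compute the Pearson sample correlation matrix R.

Step 1 — column means:
  mean(X_1) = (8 + 2 + 4 + 2 + 7 + 5) / 6 = 28/6 = 4.6667
  mean(X_2) = (4 + 4 + 8 + 1 + 1 + 5) / 6 = 23/6 = 3.8333
  mean(X_3) = (2 + 1 + 4 + 1 + 6 + 8) / 6 = 22/6 = 3.6667

Step 2 — sample variances and covariances s[i,j] = (1/(n-1)) · Σ_k (x_{k,i} - mean_i) · (x_{k,j} - mean_j), with n-1 = 5:
  s[X_1,X_1] = ((3.3333)·(3.3333) + (-2.6667)·(-2.6667) + (-0.6667)·(-0.6667) + (-2.6667)·(-2.6667) + (2.3333)·(2.3333) + (0.3333)·(0.3333)) / 5 = 31.3333/5 = 6.2667
  s[X_1,X_2] = ((3.3333)·(0.1667) + (-2.6667)·(0.1667) + (-0.6667)·(4.1667) + (-2.6667)·(-2.8333) + (2.3333)·(-2.8333) + (0.3333)·(1.1667)) / 5 = -1.3333/5 = -0.2667
  s[X_1,X_3] = ((3.3333)·(-1.6667) + (-2.6667)·(-2.6667) + (-0.6667)·(0.3333) + (-2.6667)·(-2.6667) + (2.3333)·(2.3333) + (0.3333)·(4.3333)) / 5 = 15.3333/5 = 3.0667
  s[X_2,X_2] = ((0.1667)·(0.1667) + (0.1667)·(0.1667) + (4.1667)·(4.1667) + (-2.8333)·(-2.8333) + (-2.8333)·(-2.8333) + (1.1667)·(1.1667)) / 5 = 34.8333/5 = 6.9667
  s[X_2,X_3] = ((0.1667)·(-1.6667) + (0.1667)·(-2.6667) + (4.1667)·(0.3333) + (-2.8333)·(-2.6667) + (-2.8333)·(2.3333) + (1.1667)·(4.3333)) / 5 = 6.6667/5 = 1.3333
  s[X_3,X_3] = ((-1.6667)·(-1.6667) + (-2.6667)·(-2.6667) + (0.3333)·(0.3333) + (-2.6667)·(-2.6667) + (2.3333)·(2.3333) + (4.3333)·(4.3333)) / 5 = 41.3333/5 = 8.2667
  Sample standard deviations s_i = √(s[i,i]):
  s(X_1) = √(6.2667) = 2.5033
  s(X_2) = √(6.9667) = 2.6394
  s(X_3) = √(8.2667) = 2.8752

Step 3 — r_{ij} = s_{ij} / (s_i · s_j):
  r[X_1,X_1] = 1 (diagonal).
  r[X_1,X_2] = -0.2667 / (2.5033 · 2.6394) = -0.2667 / 6.6074 = -0.0404
  r[X_1,X_3] = 3.0667 / (2.5033 · 2.8752) = 3.0667 / 7.1975 = 0.4261
  r[X_2,X_2] = 1 (diagonal).
  r[X_2,X_3] = 1.3333 / (2.6394 · 2.8752) = 1.3333 / 7.5889 = 0.1757
  r[X_3,X_3] = 1 (diagonal).

R is symmetric with unit diagonal. Assembling:

R = [[1, -0.0404, 0.4261],
 [-0.0404, 1, 0.1757],
 [0.4261, 0.1757, 1]]


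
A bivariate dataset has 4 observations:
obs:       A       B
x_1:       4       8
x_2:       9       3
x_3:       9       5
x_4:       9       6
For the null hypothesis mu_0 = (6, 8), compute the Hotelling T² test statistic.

Step 1 — sample mean vector:
  mean(A) = (4 + 9 + 9 + 9) / 4 = 31/4 = 7.75
  mean(B) = (8 + 3 + 5 + 6) / 4 = 22/4 = 5.5
  x̄ = (7.75, 5.5),  deviation x̄ - mu_0 = (7.75, 5.5) - (6, 8) = (1.75, -2.5).

Step 2 — sample covariance matrix, S[i,j] = (1/(n-1)) · Σ_k (x_{k,i} - mean_i) · (x_{k,j} - mean_j), divisor n-1 = 3:
  S[A,A] = ((-3.75)·(-3.75) + (1.25)·(1.25) + (1.25)·(1.25) + (1.25)·(1.25)) / 3 = 18.75/3 = 6.25
  S[A,B] = ((-3.75)·(2.5) + (1.25)·(-2.5) + (1.25)·(-0.5) + (1.25)·(0.5)) / 3 = -12.5/3 = -4.1667
  S[B,B] = ((2.5)·(2.5) + (-2.5)·(-2.5) + (-0.5)·(-0.5) + (0.5)·(0.5)) / 3 = 13/3 = 4.3333
  S = [[6.25, -4.1667],
 [-4.1667, 4.3333]].

Step 3 — invert S. det(S) = 6.25·4.3333 - (-4.1667)² = 9.7222.
  S^{-1} = (1/det) · [[d, -b], [-b, a]] = [[0.4457, 0.4286],
 [0.4286, 0.6429]].

Step 4 — quadratic form (x̄ - mu_0)^T · S^{-1} · (x̄ - mu_0):
  S^{-1} · (x̄ - mu_0) = (-0.2914, -0.8571),
  (x̄ - mu_0)^T · [...] = (1.75)·(-0.2914) + (-2.5)·(-0.8571) = 1.6329.

Step 5 — scale by n: T² = 4 · 1.6329 = 6.5314.

T² ≈ 6.5314


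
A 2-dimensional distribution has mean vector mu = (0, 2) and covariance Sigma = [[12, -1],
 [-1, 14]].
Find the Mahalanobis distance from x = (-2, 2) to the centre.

Step 1 — centre the observation: (x - mu) = (-2, 0).

Step 2 — invert Sigma. det(Sigma) = 12·14 - (-1)² = 167.
  Sigma^{-1} = (1/det) · [[d, -b], [-b, a]] = [[0.0838, 0.006],
 [0.006, 0.0719]].

Step 3 — form the quadratic (x - mu)^T · Sigma^{-1} · (x - mu):
  Sigma^{-1} · (x - mu) = (-0.1677, -0.012).
  (x - mu)^T · [Sigma^{-1} · (x - mu)] = (-2)·(-0.1677) + (0)·(-0.012) = 0.3353.

Step 4 — take square root: d = √(0.3353) ≈ 0.5791.

d(x, mu) = √(0.3353) ≈ 0.5791


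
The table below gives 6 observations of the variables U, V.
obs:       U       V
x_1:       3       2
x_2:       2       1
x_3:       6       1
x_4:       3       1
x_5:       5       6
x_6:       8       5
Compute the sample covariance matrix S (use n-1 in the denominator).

Step 1 — column means:
  mean(U) = (3 + 2 + 6 + 3 + 5 + 8) / 6 = 27/6 = 4.5
  mean(V) = (2 + 1 + 1 + 1 + 6 + 5) / 6 = 16/6 = 2.6667

Step 2 — sample covariance S[i,j] = (1/(n-1)) · Σ_k (x_{k,i} - mean_i) · (x_{k,j} - mean_j), with n-1 = 5.
  S[U,U] = ((-1.5)·(-1.5) + (-2.5)·(-2.5) + (1.5)·(1.5) + (-1.5)·(-1.5) + (0.5)·(0.5) + (3.5)·(3.5)) / 5 = 25.5/5 = 5.1
  S[U,V] = ((-1.5)·(-0.6667) + (-2.5)·(-1.6667) + (1.5)·(-1.6667) + (-1.5)·(-1.6667) + (0.5)·(3.3333) + (3.5)·(2.3333)) / 5 = 15/5 = 3
  S[V,V] = ((-0.6667)·(-0.6667) + (-1.6667)·(-1.6667) + (-1.6667)·(-1.6667) + (-1.6667)·(-1.6667) + (3.3333)·(3.3333) + (2.3333)·(2.3333)) / 5 = 25.3333/5 = 5.0667

S is symmetric (S[j,i] = S[i,j]). Assembling:

S = [[5.1, 3],
 [3, 5.0667]]


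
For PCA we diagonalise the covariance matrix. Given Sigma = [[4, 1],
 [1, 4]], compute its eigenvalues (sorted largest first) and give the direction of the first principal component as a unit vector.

Step 1 — characteristic polynomial of 2×2 Sigma:
  det(Sigma - λI) = λ² - trace · λ + det = 0.
  trace = 4 + 4 = 8, det = 4·4 - (1)² = 15.
Step 2 — discriminant:
  Δ = trace² - 4·det = 64 - 60 = 4.
Step 3 — eigenvalues:
  λ = (trace ± √Δ)/2 = (8 ± 2)/2,
  λ_1 = 5,  λ_2 = 3.

Step 4 — unit eigenvector for λ_1: solve (Sigma - λ_1 I)v = 0. First row:
  (4 - 5)·v_x + (1)·v_y = 0, i.e. (-1)·v_x + (1)·v_y = 0,
  so v ∝ (b, λ_1 - a) = (1, 1) = u.
  ||u|| = √((1)² + (1)²) = √(2) ≈ 1.4142,
  v_1 = u/||u|| ≈ (0.7071, 0.7071) (||v_1|| = 1).

λ_1 = 5,  λ_2 = 3;  v_1 ≈ (0.7071, 0.7071)


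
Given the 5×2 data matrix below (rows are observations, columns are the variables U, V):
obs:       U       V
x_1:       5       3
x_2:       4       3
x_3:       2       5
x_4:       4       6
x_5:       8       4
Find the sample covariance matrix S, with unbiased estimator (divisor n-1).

Step 1 — column means:
  mean(U) = (5 + 4 + 2 + 4 + 8) / 5 = 23/5 = 4.6
  mean(V) = (3 + 3 + 5 + 6 + 4) / 5 = 21/5 = 4.2

Step 2 — sample covariance S[i,j] = (1/(n-1)) · Σ_k (x_{k,i} - mean_i) · (x_{k,j} - mean_j), with n-1 = 4.
  S[U,U] = ((0.4)·(0.4) + (-0.6)·(-0.6) + (-2.6)·(-2.6) + (-0.6)·(-0.6) + (3.4)·(3.4)) / 4 = 19.2/4 = 4.8
  S[U,V] = ((0.4)·(-1.2) + (-0.6)·(-1.2) + (-2.6)·(0.8) + (-0.6)·(1.8) + (3.4)·(-0.2)) / 4 = -3.6/4 = -0.9
  S[V,V] = ((-1.2)·(-1.2) + (-1.2)·(-1.2) + (0.8)·(0.8) + (1.8)·(1.8) + (-0.2)·(-0.2)) / 4 = 6.8/4 = 1.7

S is symmetric (S[j,i] = S[i,j]). Assembling:

S = [[4.8, -0.9],
 [-0.9, 1.7]]


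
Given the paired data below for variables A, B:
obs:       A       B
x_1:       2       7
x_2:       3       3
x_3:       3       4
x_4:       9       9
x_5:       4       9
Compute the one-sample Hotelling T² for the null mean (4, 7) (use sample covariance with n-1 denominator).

Step 1 — sample mean vector:
  mean(A) = (2 + 3 + 3 + 9 + 4) / 5 = 21/5 = 4.2
  mean(B) = (7 + 3 + 4 + 9 + 9) / 5 = 32/5 = 6.4
  x̄ = (4.2, 6.4),  deviation x̄ - mu_0 = (4.2, 6.4) - (4, 7) = (0.2, -0.6).

Step 2 — sample covariance matrix, S[i,j] = (1/(n-1)) · Σ_k (x_{k,i} - mean_i) · (x_{k,j} - mean_j), divisor n-1 = 4:
  S[A,A] = ((-2.2)·(-2.2) + (-1.2)·(-1.2) + (-1.2)·(-1.2) + (4.8)·(4.8) + (-0.2)·(-0.2)) / 4 = 30.8/4 = 7.7
  S[A,B] = ((-2.2)·(0.6) + (-1.2)·(-3.4) + (-1.2)·(-2.4) + (4.8)·(2.6) + (-0.2)·(2.6)) / 4 = 17.6/4 = 4.4
  S[B,B] = ((0.6)·(0.6) + (-3.4)·(-3.4) + (-2.4)·(-2.4) + (2.6)·(2.6) + (2.6)·(2.6)) / 4 = 31.2/4 = 7.8
  S = [[7.7, 4.4],
 [4.4, 7.8]].

Step 3 — invert S. det(S) = 7.7·7.8 - (4.4)² = 40.7.
  S^{-1} = (1/det) · [[d, -b], [-b, a]] = [[0.1916, -0.1081],
 [-0.1081, 0.1892]].

Step 4 — quadratic form (x̄ - mu_0)^T · S^{-1} · (x̄ - mu_0):
  S^{-1} · (x̄ - mu_0) = (0.1032, -0.1351),
  (x̄ - mu_0)^T · [...] = (0.2)·(0.1032) + (-0.6)·(-0.1351) = 0.1017.

Step 5 — scale by n: T² = 5 · 0.1017 = 0.5086.

T² ≈ 0.5086


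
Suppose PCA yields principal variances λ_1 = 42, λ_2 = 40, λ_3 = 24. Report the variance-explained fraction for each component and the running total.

Step 1 — total variance = trace(Sigma) = Σ λ_i = 42 + 40 + 24 = 106.

Step 2 — fraction explained by component i = λ_i / Σ λ:
  PC1: 42/106 = 0.3962
  PC2: 40/106 = 0.3774
  PC3: 24/106 = 0.2264

Step 3 — cumulative fraction after k components = (λ_1 + ... + λ_k) / Σ λ:
  k = 1: 42/106 = 0.3962
  k = 2: (42 + 40)/106 = 82/106 = 0.7736
  k = 3: (42 + 40 + 24)/106 = 106/106 = 1

Summary (fraction, with percent):

explained: PC1 0.3962 (39.62%), PC2 0.3774 (37.74%), PC3 0.2264 (22.64%);  cumulative: 0.3962, 0.7736, 1


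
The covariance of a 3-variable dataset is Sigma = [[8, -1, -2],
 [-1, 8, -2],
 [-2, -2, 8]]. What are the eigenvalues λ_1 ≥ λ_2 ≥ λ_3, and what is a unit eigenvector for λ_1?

Step 1 — characteristic polynomial p(λ) = det(λI - Sigma) = λ³ - tr·λ² + c_1·λ - det, where tr = trace, c_1 = sum of the principal 2×2 minors, det = det(Sigma):
  tr = 8 + 8 + 8 = 24,
  c_1 = (8·8 - (-1)²) + (8·8 - (-2)²) + (8·8 - (-2)²) = 63 + 60 + 60 = 183,
  det = 8·(8·8 - (-2)²) - (-1)·((-1)·8 - (-2)·(-2)) + (-2)·((-1)·(-2) - 8·(-2)) = 8·(60) - (-1)·(-12) + (-2)·(18) = 432.
  So p(λ) = λ³ - 24λ² + 183λ - 432.
Step 2 — look for an integer root (rational root theorem: any rational root is an integer divisor of 432). Testing λ = 9:
  p(9) = 729 - 1944 + 1647 - 432 = 0  ✓
  Dividing out (λ - 9): p(λ) = (λ - 9)(λ² - 15λ + 48).
Step 3 — remaining eigenvalues from the quadratic λ² - 15λ + 48 = 0:
  Δ = 15² - 4·48 = 225 - 192 = 33,  λ = (15 ± √33)/2 = (15 ± 5.7446)/2 ≈ 10.3723 or 4.6277.
  Sorted: λ_1 = 10.3723,  λ_2 = 9,  λ_3 = 4.6277  (check: sum = 24 = tr ✓).

Step 4 — unit eigenvector for λ_1 ≈ 10.3723: v spans the null space of (Sigma - λ_1 I), whose rows are
  r_1 = (-2.3723, -1, -2),  r_2 = (-1, -2.3723, -2),  r_3 = (-2, -2, -2.3723).
  v is orthogonal to every row, so take v ∝ r_1 × r_2 = ((-1)·(-2) - (-2)·(-2.3723), (-2)·(-1) - (-2.3723)·(-2), (-2.3723)·(-2.3723) - (-1)·(-1)) ≈ (-2.7446, -2.7446, 4.6277).
  Rescale (multiply by -1 so the first nonzero entry is positive): u = (2.7446, 2.7446, -4.6277).
  ||u|| = √((2.7446)² + (2.7446)² + (-4.6277)²) = √(36.481) ≈ 6.04,  v_1 = u/||u|| ≈ (0.4544, 0.4544, -0.7662) (||v_1|| = 1).

λ_1 = 10.3723,  λ_2 = 9,  λ_3 = 4.6277;  v_1 ≈ (0.4544, 0.4544, -0.7662)


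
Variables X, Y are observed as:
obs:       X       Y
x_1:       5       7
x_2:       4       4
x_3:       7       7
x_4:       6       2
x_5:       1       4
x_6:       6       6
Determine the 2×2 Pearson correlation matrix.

Step 1 — column means:
  mean(X) = (5 + 4 + 7 + 6 + 1 + 6) / 6 = 29/6 = 4.8333
  mean(Y) = (7 + 4 + 7 + 2 + 4 + 6) / 6 = 30/6 = 5

Step 2 — sample variances and covariances s[i,j] = (1/(n-1)) · Σ_k (x_{k,i} - mean_i) · (x_{k,j} - mean_j), with n-1 = 5:
  s[X,X] = ((0.1667)·(0.1667) + (-0.8333)·(-0.8333) + (2.1667)·(2.1667) + (1.1667)·(1.1667) + (-3.8333)·(-3.8333) + (1.1667)·(1.1667)) / 5 = 22.8333/5 = 4.5667
  s[X,Y] = ((0.1667)·(2) + (-0.8333)·(-1) + (2.1667)·(2) + (1.1667)·(-3) + (-3.8333)·(-1) + (1.1667)·(1)) / 5 = 7/5 = 1.4
  s[Y,Y] = ((2)·(2) + (-1)·(-1) + (2)·(2) + (-3)·(-3) + (-1)·(-1) + (1)·(1)) / 5 = 20/5 = 4
  Sample standard deviations s_i = √(s[i,i]):
  s(X) = √(4.5667) = 2.137
  s(Y) = √(4) = 2

Step 3 — r_{ij} = s_{ij} / (s_i · s_j):
  r[X,X] = 1 (diagonal).
  r[X,Y] = 1.4 / (2.137 · 2) = 1.4 / 4.274 = 0.3276
  r[Y,Y] = 1 (diagonal).

R is symmetric with unit diagonal. Assembling:

R = [[1, 0.3276],
 [0.3276, 1]]


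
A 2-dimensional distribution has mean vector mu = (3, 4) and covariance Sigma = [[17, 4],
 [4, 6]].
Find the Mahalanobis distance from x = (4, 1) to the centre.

Step 1 — centre the observation: (x - mu) = (1, -3).

Step 2 — invert Sigma. det(Sigma) = 17·6 - (4)² = 86.
  Sigma^{-1} = (1/det) · [[d, -b], [-b, a]] = [[0.0698, -0.0465],
 [-0.0465, 0.1977]].

Step 3 — form the quadratic (x - mu)^T · Sigma^{-1} · (x - mu):
  Sigma^{-1} · (x - mu) = (0.2093, -0.6395).
  (x - mu)^T · [Sigma^{-1} · (x - mu)] = (1)·(0.2093) + (-3)·(-0.6395) = 2.1279.

Step 4 — take square root: d = √(2.1279) ≈ 1.4587.

d(x, mu) = √(2.1279) ≈ 1.4587


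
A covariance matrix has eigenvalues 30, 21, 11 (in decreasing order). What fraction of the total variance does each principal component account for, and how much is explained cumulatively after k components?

Step 1 — total variance = trace(Sigma) = Σ λ_i = 30 + 21 + 11 = 62.

Step 2 — fraction explained by component i = λ_i / Σ λ:
  PC1: 30/62 = 0.4839
  PC2: 21/62 = 0.3387
  PC3: 11/62 = 0.1774

Step 3 — cumulative fraction after k components = (λ_1 + ... + λ_k) / Σ λ:
  k = 1: 30/62 = 0.4839
  k = 2: (30 + 21)/62 = 51/62 = 0.8226
  k = 3: (30 + 21 + 11)/62 = 62/62 = 1

Summary (fraction, with percent):

explained: PC1 0.4839 (48.39%), PC2 0.3387 (33.87%), PC3 0.1774 (17.74%);  cumulative: 0.4839, 0.8226, 1


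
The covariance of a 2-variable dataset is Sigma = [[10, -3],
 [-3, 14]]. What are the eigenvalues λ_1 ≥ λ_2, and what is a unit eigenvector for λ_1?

Step 1 — characteristic polynomial of 2×2 Sigma:
  det(Sigma - λI) = λ² - trace · λ + det = 0.
  trace = 10 + 14 = 24, det = 10·14 - (-3)² = 131.
Step 2 — discriminant:
  Δ = trace² - 4·det = 576 - 524 = 52.
Step 3 — eigenvalues:
  λ = (trace ± √Δ)/2 = (24 ± 7.2111)/2,
  λ_1 = 15.6056,  λ_2 = 8.3944.

Step 4 — unit eigenvector for λ_1: solve (Sigma - λ_1 I)v = 0. First row:
  (10 - 15.6056)·v_x + (-3)·v_y = 0, i.e. (-5.6056)·v_x + (-3)·v_y = 0,
  so v ∝ (b, λ_1 - a) = (-3, 5.6056); multiply by -1 so the first entry is positive: u = (3, -5.6056).
  ||u|| = √((3)² + (-5.6056)²) = √(40.4222) ≈ 6.3578,
  v_1 = u/||u|| ≈ (0.4719, -0.8817) (||v_1|| = 1).

λ_1 = 15.6056,  λ_2 = 8.3944;  v_1 ≈ (0.4719, -0.8817)


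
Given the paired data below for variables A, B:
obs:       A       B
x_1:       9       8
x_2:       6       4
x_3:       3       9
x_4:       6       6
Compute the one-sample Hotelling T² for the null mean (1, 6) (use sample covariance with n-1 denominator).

Step 1 — sample mean vector:
  mean(A) = (9 + 6 + 3 + 6) / 4 = 24/4 = 6
  mean(B) = (8 + 4 + 9 + 6) / 4 = 27/4 = 6.75
  x̄ = (6, 6.75),  deviation x̄ - mu_0 = (6, 6.75) - (1, 6) = (5, 0.75).

Step 2 — sample covariance matrix, S[i,j] = (1/(n-1)) · Σ_k (x_{k,i} - mean_i) · (x_{k,j} - mean_j), divisor n-1 = 3:
  S[A,A] = ((3)·(3) + (0)·(0) + (-3)·(-3) + (0)·(0)) / 3 = 18/3 = 6
  S[A,B] = ((3)·(1.25) + (0)·(-2.75) + (-3)·(2.25) + (0)·(-0.75)) / 3 = -3/3 = -1
  S[B,B] = ((1.25)·(1.25) + (-2.75)·(-2.75) + (2.25)·(2.25) + (-0.75)·(-0.75)) / 3 = 14.75/3 = 4.9167
  S = [[6, -1],
 [-1, 4.9167]].

Step 3 — invert S. det(S) = 6·4.9167 - (-1)² = 28.5.
  S^{-1} = (1/det) · [[d, -b], [-b, a]] = [[0.1725, 0.0351],
 [0.0351, 0.2105]].

Step 4 — quadratic form (x̄ - mu_0)^T · S^{-1} · (x̄ - mu_0):
  S^{-1} · (x̄ - mu_0) = (0.8889, 0.3333),
  (x̄ - mu_0)^T · [...] = (5)·(0.8889) + (0.75)·(0.3333) = 4.6944.

Step 5 — scale by n: T² = 4 · 4.6944 = 18.7778.

T² ≈ 18.7778


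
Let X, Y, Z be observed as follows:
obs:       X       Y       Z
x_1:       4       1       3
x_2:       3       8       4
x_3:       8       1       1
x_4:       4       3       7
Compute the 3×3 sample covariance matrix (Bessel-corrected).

Step 1 — column means:
  mean(X) = (4 + 3 + 8 + 4) / 4 = 19/4 = 4.75
  mean(Y) = (1 + 8 + 1 + 3) / 4 = 13/4 = 3.25
  mean(Z) = (3 + 4 + 1 + 7) / 4 = 15/4 = 3.75

Step 2 — sample covariance S[i,j] = (1/(n-1)) · Σ_k (x_{k,i} - mean_i) · (x_{k,j} - mean_j), with n-1 = 3.
  S[X,X] = ((-0.75)·(-0.75) + (-1.75)·(-1.75) + (3.25)·(3.25) + (-0.75)·(-0.75)) / 3 = 14.75/3 = 4.9167
  S[X,Y] = ((-0.75)·(-2.25) + (-1.75)·(4.75) + (3.25)·(-2.25) + (-0.75)·(-0.25)) / 3 = -13.75/3 = -4.5833
  S[X,Z] = ((-0.75)·(-0.75) + (-1.75)·(0.25) + (3.25)·(-2.75) + (-0.75)·(3.25)) / 3 = -11.25/3 = -3.75
  S[Y,Y] = ((-2.25)·(-2.25) + (4.75)·(4.75) + (-2.25)·(-2.25) + (-0.25)·(-0.25)) / 3 = 32.75/3 = 10.9167
  S[Y,Z] = ((-2.25)·(-0.75) + (4.75)·(0.25) + (-2.25)·(-2.75) + (-0.25)·(3.25)) / 3 = 8.25/3 = 2.75
  S[Z,Z] = ((-0.75)·(-0.75) + (0.25)·(0.25) + (-2.75)·(-2.75) + (3.25)·(3.25)) / 3 = 18.75/3 = 6.25

S is symmetric (S[j,i] = S[i,j]). Assembling:

S = [[4.9167, -4.5833, -3.75],
 [-4.5833, 10.9167, 2.75],
 [-3.75, 2.75, 6.25]]


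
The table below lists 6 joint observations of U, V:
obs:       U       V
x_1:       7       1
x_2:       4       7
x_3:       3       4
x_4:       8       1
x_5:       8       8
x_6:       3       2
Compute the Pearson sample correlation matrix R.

Step 1 — column means:
  mean(U) = (7 + 4 + 3 + 8 + 8 + 3) / 6 = 33/6 = 5.5
  mean(V) = (1 + 7 + 4 + 1 + 8 + 2) / 6 = 23/6 = 3.8333

Step 2 — sample variances and covariances s[i,j] = (1/(n-1)) · Σ_k (x_{k,i} - mean_i) · (x_{k,j} - mean_j), with n-1 = 5:
  s[U,U] = ((1.5)·(1.5) + (-1.5)·(-1.5) + (-2.5)·(-2.5) + (2.5)·(2.5) + (2.5)·(2.5) + (-2.5)·(-2.5)) / 5 = 29.5/5 = 5.9
  s[U,V] = ((1.5)·(-2.8333) + (-1.5)·(3.1667) + (-2.5)·(0.1667) + (2.5)·(-2.8333) + (2.5)·(4.1667) + (-2.5)·(-1.8333)) / 5 = -1.5/5 = -0.3
  s[V,V] = ((-2.8333)·(-2.8333) + (3.1667)·(3.1667) + (0.1667)·(0.1667) + (-2.8333)·(-2.8333) + (4.1667)·(4.1667) + (-1.8333)·(-1.8333)) / 5 = 46.8333/5 = 9.3667
  Sample standard deviations s_i = √(s[i,i]):
  s(U) = √(5.9) = 2.429
  s(V) = √(9.3667) = 3.0605

Step 3 — r_{ij} = s_{ij} / (s_i · s_j):
  r[U,U] = 1 (diagonal).
  r[U,V] = -0.3 / (2.429 · 3.0605) = -0.3 / 7.4339 = -0.0404
  r[V,V] = 1 (diagonal).

R is symmetric with unit diagonal. Assembling:

R = [[1, -0.0404],
 [-0.0404, 1]]


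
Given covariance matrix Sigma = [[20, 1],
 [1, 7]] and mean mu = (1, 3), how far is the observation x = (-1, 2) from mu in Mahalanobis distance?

Step 1 — centre the observation: (x - mu) = (-2, -1).

Step 2 — invert Sigma. det(Sigma) = 20·7 - (1)² = 139.
  Sigma^{-1} = (1/det) · [[d, -b], [-b, a]] = [[0.0504, -0.0072],
 [-0.0072, 0.1439]].

Step 3 — form the quadratic (x - mu)^T · Sigma^{-1} · (x - mu):
  Sigma^{-1} · (x - mu) = (-0.0935, -0.1295).
  (x - mu)^T · [Sigma^{-1} · (x - mu)] = (-2)·(-0.0935) + (-1)·(-0.1295) = 0.3165.

Step 4 — take square root: d = √(0.3165) ≈ 0.5626.

d(x, mu) = √(0.3165) ≈ 0.5626


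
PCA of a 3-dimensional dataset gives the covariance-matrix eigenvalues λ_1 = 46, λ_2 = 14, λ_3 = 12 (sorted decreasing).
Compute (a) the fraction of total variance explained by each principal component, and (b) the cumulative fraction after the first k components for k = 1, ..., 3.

Step 1 — total variance = trace(Sigma) = Σ λ_i = 46 + 14 + 12 = 72.

Step 2 — fraction explained by component i = λ_i / Σ λ:
  PC1: 46/72 = 0.6389
  PC2: 14/72 = 0.1944
  PC3: 12/72 = 0.1667

Step 3 — cumulative fraction after k components = (λ_1 + ... + λ_k) / Σ λ:
  k = 1: 46/72 = 0.6389
  k = 2: (46 + 14)/72 = 60/72 = 0.8333
  k = 3: (46 + 14 + 12)/72 = 72/72 = 1

Summary (fraction, with percent):

explained: PC1 0.6389 (63.89%), PC2 0.1944 (19.44%), PC3 0.1667 (16.67%);  cumulative: 0.6389, 0.8333, 1


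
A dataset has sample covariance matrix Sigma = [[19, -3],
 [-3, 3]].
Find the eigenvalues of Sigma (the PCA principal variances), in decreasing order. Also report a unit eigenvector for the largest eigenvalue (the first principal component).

Step 1 — characteristic polynomial of 2×2 Sigma:
  det(Sigma - λI) = λ² - trace · λ + det = 0.
  trace = 19 + 3 = 22, det = 19·3 - (-3)² = 48.
Step 2 — discriminant:
  Δ = trace² - 4·det = 484 - 192 = 292.
Step 3 — eigenvalues:
  λ = (trace ± √Δ)/2 = (22 ± 17.088)/2,
  λ_1 = 19.544,  λ_2 = 2.456.

Step 4 — unit eigenvector for λ_1: solve (Sigma - λ_1 I)v = 0. First row:
  (19 - 19.544)·v_x + (-3)·v_y = 0, i.e. (-0.544)·v_x + (-3)·v_y = 0,
  so v ∝ (b, λ_1 - a) = (-3, 0.544); multiply by -1 so the first entry is positive: u = (3, -0.544).
  ||u|| = √((3)² + (-0.544)²) = √(9.2959) ≈ 3.0489,
  v_1 = u/||u|| ≈ (0.984, -0.1784) (||v_1|| = 1).

λ_1 = 19.544,  λ_2 = 2.456;  v_1 ≈ (0.984, -0.1784)


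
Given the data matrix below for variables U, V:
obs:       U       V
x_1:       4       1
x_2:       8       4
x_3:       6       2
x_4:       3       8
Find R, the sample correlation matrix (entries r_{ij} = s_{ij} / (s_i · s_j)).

Step 1 — column means:
  mean(U) = (4 + 8 + 6 + 3) / 4 = 21/4 = 5.25
  mean(V) = (1 + 4 + 2 + 8) / 4 = 15/4 = 3.75

Step 2 — sample variances and covariances s[i,j] = (1/(n-1)) · Σ_k (x_{k,i} - mean_i) · (x_{k,j} - mean_j), with n-1 = 3:
  s[U,U] = ((-1.25)·(-1.25) + (2.75)·(2.75) + (0.75)·(0.75) + (-2.25)·(-2.25)) / 3 = 14.75/3 = 4.9167
  s[U,V] = ((-1.25)·(-2.75) + (2.75)·(0.25) + (0.75)·(-1.75) + (-2.25)·(4.25)) / 3 = -6.75/3 = -2.25
  s[V,V] = ((-2.75)·(-2.75) + (0.25)·(0.25) + (-1.75)·(-1.75) + (4.25)·(4.25)) / 3 = 28.75/3 = 9.5833
  Sample standard deviations s_i = √(s[i,i]):
  s(U) = √(4.9167) = 2.2174
  s(V) = √(9.5833) = 3.0957

Step 3 — r_{ij} = s_{ij} / (s_i · s_j):
  r[U,U] = 1 (diagonal).
  r[U,V] = -2.25 / (2.2174 · 3.0957) = -2.25 / 6.8643 = -0.3278
  r[V,V] = 1 (diagonal).

R is symmetric with unit diagonal. Assembling:

R = [[1, -0.3278],
 [-0.3278, 1]]


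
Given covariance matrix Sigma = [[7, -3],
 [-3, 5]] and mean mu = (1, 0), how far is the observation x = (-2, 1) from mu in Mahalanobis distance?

Step 1 — centre the observation: (x - mu) = (-3, 1).

Step 2 — invert Sigma. det(Sigma) = 7·5 - (-3)² = 26.
  Sigma^{-1} = (1/det) · [[d, -b], [-b, a]] = [[0.1923, 0.1154],
 [0.1154, 0.2692]].

Step 3 — form the quadratic (x - mu)^T · Sigma^{-1} · (x - mu):
  Sigma^{-1} · (x - mu) = (-0.4615, -0.0769).
  (x - mu)^T · [Sigma^{-1} · (x - mu)] = (-3)·(-0.4615) + (1)·(-0.0769) = 1.3077.

Step 4 — take square root: d = √(1.3077) ≈ 1.1435.

d(x, mu) = √(1.3077) ≈ 1.1435


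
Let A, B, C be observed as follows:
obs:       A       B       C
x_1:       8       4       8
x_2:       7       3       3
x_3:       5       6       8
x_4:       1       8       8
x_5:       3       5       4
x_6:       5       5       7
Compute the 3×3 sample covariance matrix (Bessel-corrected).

Step 1 — column means:
  mean(A) = (8 + 7 + 5 + 1 + 3 + 5) / 6 = 29/6 = 4.8333
  mean(B) = (4 + 3 + 6 + 8 + 5 + 5) / 6 = 31/6 = 5.1667
  mean(C) = (8 + 3 + 8 + 8 + 4 + 7) / 6 = 38/6 = 6.3333

Step 2 — sample covariance S[i,j] = (1/(n-1)) · Σ_k (x_{k,i} - mean_i) · (x_{k,j} - mean_j), with n-1 = 5.
  S[A,A] = ((3.1667)·(3.1667) + (2.1667)·(2.1667) + (0.1667)·(0.1667) + (-3.8333)·(-3.8333) + (-1.8333)·(-1.8333) + (0.1667)·(0.1667)) / 5 = 32.8333/5 = 6.5667
  S[A,B] = ((3.1667)·(-1.1667) + (2.1667)·(-2.1667) + (0.1667)·(0.8333) + (-3.8333)·(2.8333) + (-1.8333)·(-0.1667) + (0.1667)·(-0.1667)) / 5 = -18.8333/5 = -3.7667
  S[A,C] = ((3.1667)·(1.6667) + (2.1667)·(-3.3333) + (0.1667)·(1.6667) + (-3.8333)·(1.6667) + (-1.8333)·(-2.3333) + (0.1667)·(0.6667)) / 5 = -3.6667/5 = -0.7333
  S[B,B] = ((-1.1667)·(-1.1667) + (-2.1667)·(-2.1667) + (0.8333)·(0.8333) + (2.8333)·(2.8333) + (-0.1667)·(-0.1667) + (-0.1667)·(-0.1667)) / 5 = 14.8333/5 = 2.9667
  S[B,C] = ((-1.1667)·(1.6667) + (-2.1667)·(-3.3333) + (0.8333)·(1.6667) + (2.8333)·(1.6667) + (-0.1667)·(-2.3333) + (-0.1667)·(0.6667)) / 5 = 11.6667/5 = 2.3333
  S[C,C] = ((1.6667)·(1.6667) + (-3.3333)·(-3.3333) + (1.6667)·(1.6667) + (1.6667)·(1.6667) + (-2.3333)·(-2.3333) + (0.6667)·(0.6667)) / 5 = 25.3333/5 = 5.0667

S is symmetric (S[j,i] = S[i,j]). Assembling:

S = [[6.5667, -3.7667, -0.7333],
 [-3.7667, 2.9667, 2.3333],
 [-0.7333, 2.3333, 5.0667]]


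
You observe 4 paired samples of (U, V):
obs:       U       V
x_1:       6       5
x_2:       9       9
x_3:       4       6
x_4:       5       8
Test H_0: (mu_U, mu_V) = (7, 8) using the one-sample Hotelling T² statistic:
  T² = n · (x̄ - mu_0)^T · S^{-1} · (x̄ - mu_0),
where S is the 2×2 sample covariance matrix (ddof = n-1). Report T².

Step 1 — sample mean vector:
  mean(U) = (6 + 9 + 4 + 5) / 4 = 24/4 = 6
  mean(V) = (5 + 9 + 6 + 8) / 4 = 28/4 = 7
  x̄ = (6, 7),  deviation x̄ - mu_0 = (6, 7) - (7, 8) = (-1, -1).

Step 2 — sample covariance matrix, S[i,j] = (1/(n-1)) · Σ_k (x_{k,i} - mean_i) · (x_{k,j} - mean_j), divisor n-1 = 3:
  S[U,U] = ((0)·(0) + (3)·(3) + (-2)·(-2) + (-1)·(-1)) / 3 = 14/3 = 4.6667
  S[U,V] = ((0)·(-2) + (3)·(2) + (-2)·(-1) + (-1)·(1)) / 3 = 7/3 = 2.3333
  S[V,V] = ((-2)·(-2) + (2)·(2) + (-1)·(-1) + (1)·(1)) / 3 = 10/3 = 3.3333
  S = [[4.6667, 2.3333],
 [2.3333, 3.3333]].

Step 3 — invert S. det(S) = 4.6667·3.3333 - (2.3333)² = 10.1111.
  S^{-1} = (1/det) · [[d, -b], [-b, a]] = [[0.3297, -0.2308],
 [-0.2308, 0.4615]].

Step 4 — quadratic form (x̄ - mu_0)^T · S^{-1} · (x̄ - mu_0):
  S^{-1} · (x̄ - mu_0) = (-0.0989, -0.2308),
  (x̄ - mu_0)^T · [...] = (-1)·(-0.0989) + (-1)·(-0.2308) = 0.3297.

Step 5 — scale by n: T² = 4 · 0.3297 = 1.3187.

T² ≈ 1.3187
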